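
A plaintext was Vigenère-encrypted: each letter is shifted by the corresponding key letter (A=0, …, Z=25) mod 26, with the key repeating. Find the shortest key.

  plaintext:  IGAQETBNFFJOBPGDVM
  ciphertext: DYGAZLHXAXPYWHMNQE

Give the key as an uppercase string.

  i= 0: D-I = 21 → V
  i= 1: Y-G = 18 → S
  i= 2: G-A =  6 → G
  i= 3: A-Q = 10 → K
  i= 4: Z-E = 21 → V
  i= 5: L-T = 18 → S
  i= 6: H-B =  6 → G
  i= 7: X-N = 10 → K
  i= 8: A-F = 21 → V
  i= 9: X-F = 18 → S
  i=10: P-J =  6 → G
  i=11: Y-O = 10 → K
  i=12: W-B = 21 → V
  i=13: H-P = 18 → S
  i=14: M-G =  6 → G
  i=15: N-D = 10 → K
  i=16: Q-V = 21 → V
  i=17: E-M = 18 → S
  shifts repeat with period 4: VSGK

VSGK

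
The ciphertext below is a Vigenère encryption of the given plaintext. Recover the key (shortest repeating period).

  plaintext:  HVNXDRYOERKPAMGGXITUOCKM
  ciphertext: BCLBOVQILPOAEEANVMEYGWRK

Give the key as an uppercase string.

UHYELES

  i= 0: B-H = 20 → U
  i= 1: C-V =  7 → H
  i= 2: L-N = 24 → Y
  i= 3: B-X =  4 → E
  i= 4: O-D = 11 → L
  i= 5: V-R =  4 → E
  i= 6: Q-Y = 18 → S
  i= 7: I-O = 20 → U
  i= 8: L-E =  7 → H
  i= 9: P-R = 24 → Y
  i=10: O-K =  4 → E
  i=11: A-P = 11 → L
  i=12: E-A =  4 → E
  i=13: E-M = 18 → S
  i=14: A-G = 20 → U
  i=15: N-G =  7 → H
  i=16: V-X = 24 → Y
  i=17: M-I =  4 → E
  i=18: E-T = 11 → L
  i=19: Y-U =  4 → E
  i=20: G-O = 18 → S
  i=21: W-C = 20 → U
  i=22: R-K =  7 → H
  i=23: K-M = 24 → Y
  shifts repeat with period 7: UHYELES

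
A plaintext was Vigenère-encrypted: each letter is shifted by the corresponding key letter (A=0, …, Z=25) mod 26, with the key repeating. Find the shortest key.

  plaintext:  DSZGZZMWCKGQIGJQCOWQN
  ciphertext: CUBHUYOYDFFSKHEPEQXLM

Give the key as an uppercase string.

ZCCBV

  i= 0: C-D = 25 → Z
  i= 1: U-S =  2 → C
  i= 2: B-Z =  2 → C
  i= 3: H-G =  1 → B
  i= 4: U-Z = 21 → V
  i= 5: Y-Z = 25 → Z
  i= 6: O-M =  2 → C
  i= 7: Y-W =  2 → C
  i= 8: D-C =  1 → B
  i= 9: F-K = 21 → V
  i=10: F-G = 25 → Z
  i=11: S-Q =  2 → C
  i=12: K-I =  2 → C
  i=13: H-G =  1 → B
  i=14: E-J = 21 → V
  i=15: P-Q = 25 → Z
  i=16: E-C =  2 → C
  i=17: Q-O =  2 → C
  i=18: X-W =  1 → B
  i=19: L-Q = 21 → V
  i=20: M-N = 25 → Z
  shifts repeat with period 5: ZCCBV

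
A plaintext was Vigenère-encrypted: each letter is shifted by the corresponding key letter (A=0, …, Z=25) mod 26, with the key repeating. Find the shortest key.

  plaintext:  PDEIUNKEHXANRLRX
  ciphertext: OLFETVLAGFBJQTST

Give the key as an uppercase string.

ZIBW

  i= 0: O-P = 25 → Z
  i= 1: L-D =  8 → I
  i= 2: F-E =  1 → B
  i= 3: E-I = 22 → W
  i= 4: T-U = 25 → Z
  i= 5: V-N =  8 → I
  i= 6: L-K =  1 → B
  i= 7: A-E = 22 → W
  i= 8: G-H = 25 → Z
  i= 9: F-X =  8 → I
  i=10: B-A =  1 → B
  i=11: J-N = 22 → W
  i=12: Q-R = 25 → Z
  i=13: T-L =  8 → I
  i=14: S-R =  1 → B
  i=15: T-X = 22 → W
  shifts repeat with period 4: ZIBW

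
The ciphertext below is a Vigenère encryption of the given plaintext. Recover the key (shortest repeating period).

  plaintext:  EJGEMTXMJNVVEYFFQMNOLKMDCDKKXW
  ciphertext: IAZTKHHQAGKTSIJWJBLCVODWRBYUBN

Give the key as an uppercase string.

ERTPYOK

  i= 0: I-E =  4 → E
  i= 1: A-J = 17 → R
  i= 2: Z-G = 19 → T
  i= 3: T-E = 15 → P
  i= 4: K-M = 24 → Y
  i= 5: H-T = 14 → O
  i= 6: H-X = 10 → K
  i= 7: Q-M =  4 → E
  i= 8: A-J = 17 → R
  i= 9: G-N = 19 → T
  i=10: K-V = 15 → P
  i=11: T-V = 24 → Y
  i=12: S-E = 14 → O
  i=13: I-Y = 10 → K
  i=14: J-F =  4 → E
  i=15: W-F = 17 → R
  i=16: J-Q = 19 → T
  i=17: B-M = 15 → P
  i=18: L-N = 24 → Y
  i=19: C-O = 14 → O
  i=20: V-L = 10 → K
  i=21: O-K =  4 → E
  i=22: D-M = 17 → R
  i=23: W-D = 19 → T
  i=24: R-C = 15 → P
  i=25: B-D = 24 → Y
  i=26: Y-K = 14 → O
  i=27: U-K = 10 → K
  i=28: B-X =  4 → E
  i=29: N-W = 17 → R
  shifts repeat with period 7: ERTPYOK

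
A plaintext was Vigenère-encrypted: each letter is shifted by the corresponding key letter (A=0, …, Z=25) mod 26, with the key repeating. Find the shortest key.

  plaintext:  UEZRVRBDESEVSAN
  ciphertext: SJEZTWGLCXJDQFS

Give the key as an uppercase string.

YFFI

  i= 0: S-U = 24 → Y
  i= 1: J-E =  5 → F
  i= 2: E-Z =  5 → F
  i= 3: Z-R =  8 → I
  i= 4: T-V = 24 → Y
  i= 5: W-R =  5 → F
  i= 6: G-B =  5 → F
  i= 7: L-D =  8 → I
  i= 8: C-E = 24 → Y
  i= 9: X-S =  5 → F
  i=10: J-E =  5 → F
  i=11: D-V =  8 → I
  i=12: Q-S = 24 → Y
  i=13: F-A =  5 → F
  i=14: S-N =  5 → F
  shifts repeat with period 4: YFFI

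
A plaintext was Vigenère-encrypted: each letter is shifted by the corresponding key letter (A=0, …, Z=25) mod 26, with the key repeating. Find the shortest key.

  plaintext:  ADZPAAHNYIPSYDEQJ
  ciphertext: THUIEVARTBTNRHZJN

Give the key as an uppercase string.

TEV

  i= 0: T-A = 19 → T
  i= 1: H-D =  4 → E
  i= 2: U-Z = 21 → V
  i= 3: I-P = 19 → T
  i= 4: E-A =  4 → E
  i= 5: V-A = 21 → V
  i= 6: A-H = 19 → T
  i= 7: R-N =  4 → E
  i= 8: T-Y = 21 → V
  i= 9: B-I = 19 → T
  i=10: T-P =  4 → E
  i=11: N-S = 21 → V
  i=12: R-Y = 19 → T
  i=13: H-D =  4 → E
  i=14: Z-E = 21 → V
  i=15: J-Q = 19 → T
  i=16: N-J =  4 → E
  shifts repeat with period 3: TEV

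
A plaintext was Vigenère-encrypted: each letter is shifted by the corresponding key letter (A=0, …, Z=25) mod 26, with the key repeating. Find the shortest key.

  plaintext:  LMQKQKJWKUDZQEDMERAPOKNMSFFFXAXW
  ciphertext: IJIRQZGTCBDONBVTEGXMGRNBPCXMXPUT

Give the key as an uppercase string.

  i= 0: I-L = 23 → X
  i= 1: J-M = 23 → X
  i= 2: I-Q = 18 → S
  i= 3: R-K =  7 → H
  i= 4: Q-Q =  0 → A
  i= 5: Z-K = 15 → P
  i= 6: G-J = 23 → X
  i= 7: T-W = 23 → X
  i= 8: C-K = 18 → S
  i= 9: B-U =  7 → H
  i=10: D-D =  0 → A
  i=11: O-Z = 15 → P
  i=12: N-Q = 23 → X
  i=13: B-E = 23 → X
  i=14: V-D = 18 → S
  i=15: T-M =  7 → H
  i=16: E-E =  0 → A
  i=17: G-R = 15 → P
  i=18: X-A = 23 → X
  i=19: M-P = 23 → X
  i=20: G-O = 18 → S
  i=21: R-K =  7 → H
  i=22: N-N =  0 → A
  i=23: B-M = 15 → P
  i=24: P-S = 23 → X
  i=25: C-F = 23 → X
  i=26: X-F = 18 → S
  i=27: M-F =  7 → H
  i=28: X-X =  0 → A
  i=29: P-A = 15 → P
  i=30: U-X = 23 → X
  i=31: T-W = 23 → X
  shifts repeat with period 6: XXSHAP

XXSHAP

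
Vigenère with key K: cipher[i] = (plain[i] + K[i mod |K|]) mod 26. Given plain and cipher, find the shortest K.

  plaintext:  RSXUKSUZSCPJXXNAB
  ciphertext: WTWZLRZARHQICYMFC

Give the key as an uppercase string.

FBZ

  i= 0: W-R =  5 → F
  i= 1: T-S =  1 → B
  i= 2: W-X = 25 → Z
  i= 3: Z-U =  5 → F
  i= 4: L-K =  1 → B
  i= 5: R-S = 25 → Z
  i= 6: Z-U =  5 → F
  i= 7: A-Z =  1 → B
  i= 8: R-S = 25 → Z
  i= 9: H-C =  5 → F
  i=10: Q-P =  1 → B
  i=11: I-J = 25 → Z
  i=12: C-X =  5 → F
  i=13: Y-X =  1 → B
  i=14: M-N = 25 → Z
  i=15: F-A =  5 → F
  i=16: C-B =  1 → B
  shifts repeat with period 3: FBZ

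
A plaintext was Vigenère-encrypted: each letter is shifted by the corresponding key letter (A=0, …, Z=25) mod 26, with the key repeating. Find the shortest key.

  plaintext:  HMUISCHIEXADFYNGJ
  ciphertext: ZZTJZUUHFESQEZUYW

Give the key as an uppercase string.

SNZBH

  i= 0: Z-H = 18 → S
  i= 1: Z-M = 13 → N
  i= 2: T-U = 25 → Z
  i= 3: J-I =  1 → B
  i= 4: Z-S =  7 → H
  i= 5: U-C = 18 → S
  i= 6: U-H = 13 → N
  i= 7: H-I = 25 → Z
  i= 8: F-E =  1 → B
  i= 9: E-X =  7 → H
  i=10: S-A = 18 → S
  i=11: Q-D = 13 → N
  i=12: E-F = 25 → Z
  i=13: Z-Y =  1 → B
  i=14: U-N =  7 → H
  i=15: Y-G = 18 → S
  i=16: W-J = 13 → N
  shifts repeat with period 5: SNZBH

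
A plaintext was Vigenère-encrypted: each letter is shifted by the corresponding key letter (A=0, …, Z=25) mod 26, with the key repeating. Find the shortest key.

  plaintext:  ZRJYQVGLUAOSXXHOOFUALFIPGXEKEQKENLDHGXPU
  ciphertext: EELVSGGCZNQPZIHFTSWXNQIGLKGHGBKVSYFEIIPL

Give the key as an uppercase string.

FNCXCLAR

  i= 0: E-Z =  5 → F
  i= 1: E-R = 13 → N
  i= 2: L-J =  2 → C
  i= 3: V-Y = 23 → X
  i= 4: S-Q =  2 → C
  i= 5: G-V = 11 → L
  i= 6: G-G =  0 → A
  i= 7: C-L = 17 → R
  i= 8: Z-U =  5 → F
  i= 9: N-A = 13 → N
  i=10: Q-O =  2 → C
  i=11: P-S = 23 → X
  i=12: Z-X =  2 → C
  i=13: I-X = 11 → L
  i=14: H-H =  0 → A
  i=15: F-O = 17 → R
  i=16: T-O =  5 → F
  i=17: S-F = 13 → N
  i=18: W-U =  2 → C
  i=19: X-A = 23 → X
  i=20: N-L =  2 → C
  i=21: Q-F = 11 → L
  i=22: I-I =  0 → A
  i=23: G-P = 17 → R
  i=24: L-G =  5 → F
  i=25: K-X = 13 → N
  i=26: G-E =  2 → C
  i=27: H-K = 23 → X
  i=28: G-E =  2 → C
  i=29: B-Q = 11 → L
  i=30: K-K =  0 → A
  i=31: V-E = 17 → R
  i=32: S-N =  5 → F
  i=33: Y-L = 13 → N
  i=34: F-D =  2 → C
  i=35: E-H = 23 → X
  i=36: I-G =  2 → C
  i=37: I-X = 11 → L
  i=38: P-P =  0 → A
  i=39: L-U = 17 → R
  shifts repeat with period 8: FNCXCLAR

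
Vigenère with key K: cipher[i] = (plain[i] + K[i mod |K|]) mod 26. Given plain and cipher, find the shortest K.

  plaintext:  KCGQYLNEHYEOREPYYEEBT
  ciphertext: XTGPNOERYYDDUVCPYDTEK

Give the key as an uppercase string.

NRAZPDR

  i= 0: X-K = 13 → N
  i= 1: T-C = 17 → R
  i= 2: G-G =  0 → A
  i= 3: P-Q = 25 → Z
  i= 4: N-Y = 15 → P
  i= 5: O-L =  3 → D
  i= 6: E-N = 17 → R
  i= 7: R-E = 13 → N
  i= 8: Y-H = 17 → R
  i= 9: Y-Y =  0 → A
  i=10: D-E = 25 → Z
  i=11: D-O = 15 → P
  i=12: U-R =  3 → D
  i=13: V-E = 17 → R
  i=14: C-P = 13 → N
  i=15: P-Y = 17 → R
  i=16: Y-Y =  0 → A
  i=17: D-E = 25 → Z
  i=18: T-E = 15 → P
  i=19: E-B =  3 → D
  i=20: K-T = 17 → R
  shifts repeat with period 7: NRAZPDR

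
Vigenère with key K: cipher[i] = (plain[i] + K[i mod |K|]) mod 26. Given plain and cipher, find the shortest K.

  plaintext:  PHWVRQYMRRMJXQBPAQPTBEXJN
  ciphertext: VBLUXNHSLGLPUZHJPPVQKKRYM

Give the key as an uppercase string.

  i= 0: V-P =  6 → G
  i= 1: B-H = 20 → U
  i= 2: L-W = 15 → P
  i= 3: U-V = 25 → Z
  i= 4: X-R =  6 → G
  i= 5: N-Q = 23 → X
  i= 6: H-Y =  9 → J
  i= 7: S-M =  6 → G
  i= 8: L-R = 20 → U
  i= 9: G-R = 15 → P
  i=10: L-M = 25 → Z
  i=11: P-J =  6 → G
  i=12: U-X = 23 → X
  i=13: Z-Q =  9 → J
  i=14: H-B =  6 → G
  i=15: J-P = 20 → U
  i=16: P-A = 15 → P
  i=17: P-Q = 25 → Z
  i=18: V-P =  6 → G
  i=19: Q-T = 23 → X
  i=20: K-B =  9 → J
  i=21: K-E =  6 → G
  i=22: R-X = 20 → U
  i=23: Y-J = 15 → P
  i=24: M-N = 25 → Z
  shifts repeat with period 7: GUPZGXJ

GUPZGXJ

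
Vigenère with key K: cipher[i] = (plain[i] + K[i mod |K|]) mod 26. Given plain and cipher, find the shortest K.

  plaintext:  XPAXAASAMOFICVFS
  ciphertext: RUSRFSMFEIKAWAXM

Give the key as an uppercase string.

UFS

  i= 0: R-X = 20 → U
  i= 1: U-P =  5 → F
  i= 2: S-A = 18 → S
  i= 3: R-X = 20 → U
  i= 4: F-A =  5 → F
  i= 5: S-A = 18 → S
  i= 6: M-S = 20 → U
  i= 7: F-A =  5 → F
  i= 8: E-M = 18 → S
  i= 9: I-O = 20 → U
  i=10: K-F =  5 → F
  i=11: A-I = 18 → S
  i=12: W-C = 20 → U
  i=13: A-V =  5 → F
  i=14: X-F = 18 → S
  i=15: M-S = 20 → U
  shifts repeat with period 3: UFS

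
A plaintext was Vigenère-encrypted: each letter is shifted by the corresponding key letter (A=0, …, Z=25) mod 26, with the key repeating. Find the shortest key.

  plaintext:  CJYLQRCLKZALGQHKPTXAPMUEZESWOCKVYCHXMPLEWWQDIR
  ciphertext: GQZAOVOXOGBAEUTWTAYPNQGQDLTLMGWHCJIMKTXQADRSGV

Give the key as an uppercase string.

  i= 0: G-C =  4 → E
  i= 1: Q-J =  7 → H
  i= 2: Z-Y =  1 → B
  i= 3: A-L = 15 → P
  i= 4: O-Q = 24 → Y
  i= 5: V-R =  4 → E
  i= 6: O-C = 12 → M
  i= 7: X-L = 12 → M
  i= 8: O-K =  4 → E
  i= 9: G-Z =  7 → H
  i=10: B-A =  1 → B
  i=11: A-L = 15 → P
  i=12: E-G = 24 → Y
  i=13: U-Q =  4 → E
  i=14: T-H = 12 → M
  i=15: W-K = 12 → M
  i=16: T-P =  4 → E
  i=17: A-T =  7 → H
  i=18: Y-X =  1 → B
  i=19: P-A = 15 → P
  i=20: N-P = 24 → Y
  i=21: Q-M =  4 → E
  i=22: G-U = 12 → M
  i=23: Q-E = 12 → M
  i=24: D-Z =  4 → E
  i=25: L-E =  7 → H
  i=26: T-S =  1 → B
  i=27: L-W = 15 → P
  i=28: M-O = 24 → Y
  i=29: G-C =  4 → E
  i=30: W-K = 12 → M
  i=31: H-V = 12 → M
  i=32: C-Y =  4 → E
  i=33: J-C =  7 → H
  i=34: I-H =  1 → B
  i=35: M-X = 15 → P
  i=36: K-M = 24 → Y
  i=37: T-P =  4 → E
  i=38: X-L = 12 → M
  i=39: Q-E = 12 → M
  i=40: A-W =  4 → E
  i=41: D-W =  7 → H
  i=42: R-Q =  1 → B
  i=43: S-D = 15 → P
  i=44: G-I = 24 → Y
  i=45: V-R =  4 → E
  shifts repeat with period 8: EHBPYEMM

EHBPYEMM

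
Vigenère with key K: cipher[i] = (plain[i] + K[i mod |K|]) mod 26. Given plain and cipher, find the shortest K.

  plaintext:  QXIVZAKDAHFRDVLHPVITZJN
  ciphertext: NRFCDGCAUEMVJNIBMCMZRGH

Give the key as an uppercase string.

  i= 0: N-Q = 23 → X
  i= 1: R-X = 20 → U
  i= 2: F-I = 23 → X
  i= 3: C-V =  7 → H
  i= 4: D-Z =  4 → E
  i= 5: G-A =  6 → G
  i= 6: C-K = 18 → S
  i= 7: A-D = 23 → X
  i= 8: U-A = 20 → U
  i= 9: E-H = 23 → X
  i=10: M-F =  7 → H
  i=11: V-R =  4 → E
  i=12: J-D =  6 → G
  i=13: N-V = 18 → S
  i=14: I-L = 23 → X
  i=15: B-H = 20 → U
  i=16: M-P = 23 → X
  i=17: C-V =  7 → H
  i=18: M-I =  4 → E
  i=19: Z-T =  6 → G
  i=20: R-Z = 18 → S
  i=21: G-J = 23 → X
  i=22: H-N = 20 → U
  shifts repeat with period 7: XUXHEGS

XUXHEGS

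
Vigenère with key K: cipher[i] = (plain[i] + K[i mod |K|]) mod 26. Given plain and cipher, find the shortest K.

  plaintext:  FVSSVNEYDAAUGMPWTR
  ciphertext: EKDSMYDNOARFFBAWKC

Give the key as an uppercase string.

  i= 0: E-F = 25 → Z
  i= 1: K-V = 15 → P
  i= 2: D-S = 11 → L
  i= 3: S-S =  0 → A
  i= 4: M-V = 17 → R
  i= 5: Y-N = 11 → L
  i= 6: D-E = 25 → Z
  i= 7: N-Y = 15 → P
  i= 8: O-D = 11 → L
  i= 9: A-A =  0 → A
  i=10: R-A = 17 → R
  i=11: F-U = 11 → L
  i=12: F-G = 25 → Z
  i=13: B-M = 15 → P
  i=14: A-P = 11 → L
  i=15: W-W =  0 → A
  i=16: K-T = 17 → R
  i=17: C-R = 11 → L
  shifts repeat with period 6: ZPLARL

ZPLARL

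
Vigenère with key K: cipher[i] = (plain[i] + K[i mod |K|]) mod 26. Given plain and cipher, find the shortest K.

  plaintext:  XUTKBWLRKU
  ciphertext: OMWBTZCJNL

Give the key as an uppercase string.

RSD

  i= 0: O-X = 17 → R
  i= 1: M-U = 18 → S
  i= 2: W-T =  3 → D
  i= 3: B-K = 17 → R
  i= 4: T-B = 18 → S
  i= 5: Z-W =  3 → D
  i= 6: C-L = 17 → R
  i= 7: J-R = 18 → S
  i= 8: N-K =  3 → D
  i= 9: L-U = 17 → R
  shifts repeat with period 3: RSD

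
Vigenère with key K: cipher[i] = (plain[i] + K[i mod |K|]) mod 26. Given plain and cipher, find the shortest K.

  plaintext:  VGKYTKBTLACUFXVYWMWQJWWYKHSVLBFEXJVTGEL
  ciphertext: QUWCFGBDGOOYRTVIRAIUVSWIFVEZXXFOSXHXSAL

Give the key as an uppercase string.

VOMEMWAK

  i= 0: Q-V = 21 → V
  i= 1: U-G = 14 → O
  i= 2: W-K = 12 → M
  i= 3: C-Y =  4 → E
  i= 4: F-T = 12 → M
  i= 5: G-K = 22 → W
  i= 6: B-B =  0 → A
  i= 7: D-T = 10 → K
  i= 8: G-L = 21 → V
  i= 9: O-A = 14 → O
  i=10: O-C = 12 → M
  i=11: Y-U =  4 → E
  i=12: R-F = 12 → M
  i=13: T-X = 22 → W
  i=14: V-V =  0 → A
  i=15: I-Y = 10 → K
  i=16: R-W = 21 → V
  i=17: A-M = 14 → O
  i=18: I-W = 12 → M
  i=19: U-Q =  4 → E
  i=20: V-J = 12 → M
  i=21: S-W = 22 → W
  i=22: W-W =  0 → A
  i=23: I-Y = 10 → K
  i=24: F-K = 21 → V
  i=25: V-H = 14 → O
  i=26: E-S = 12 → M
  i=27: Z-V =  4 → E
  i=28: X-L = 12 → M
  i=29: X-B = 22 → W
  i=30: F-F =  0 → A
  i=31: O-E = 10 → K
  i=32: S-X = 21 → V
  i=33: X-J = 14 → O
  i=34: H-V = 12 → M
  i=35: X-T =  4 → E
  i=36: S-G = 12 → M
  i=37: A-E = 22 → W
  i=38: L-L =  0 → A
  shifts repeat with period 8: VOMEMWAK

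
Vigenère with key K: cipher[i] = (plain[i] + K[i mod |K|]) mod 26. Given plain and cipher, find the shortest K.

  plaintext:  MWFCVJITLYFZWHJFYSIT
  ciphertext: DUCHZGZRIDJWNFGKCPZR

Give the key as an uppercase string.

RYXFEX

  i= 0: D-M = 17 → R
  i= 1: U-W = 24 → Y
  i= 2: C-F = 23 → X
  i= 3: H-C =  5 → F
  i= 4: Z-V =  4 → E
  i= 5: G-J = 23 → X
  i= 6: Z-I = 17 → R
  i= 7: R-T = 24 → Y
  i= 8: I-L = 23 → X
  i= 9: D-Y =  5 → F
  i=10: J-F =  4 → E
  i=11: W-Z = 23 → X
  i=12: N-W = 17 → R
  i=13: F-H = 24 → Y
  i=14: G-J = 23 → X
  i=15: K-F =  5 → F
  i=16: C-Y =  4 → E
  i=17: P-S = 23 → X
  i=18: Z-I = 17 → R
  i=19: R-T = 24 → Y
  shifts repeat with period 6: RYXFEX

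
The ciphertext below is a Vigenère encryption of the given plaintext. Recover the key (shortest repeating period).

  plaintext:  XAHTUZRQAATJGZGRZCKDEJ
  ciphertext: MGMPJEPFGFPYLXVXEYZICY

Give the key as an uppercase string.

PGFWPFY

  i= 0: M-X = 15 → P
  i= 1: G-A =  6 → G
  i= 2: M-H =  5 → F
  i= 3: P-T = 22 → W
  i= 4: J-U = 15 → P
  i= 5: E-Z =  5 → F
  i= 6: P-R = 24 → Y
  i= 7: F-Q = 15 → P
  i= 8: G-A =  6 → G
  i= 9: F-A =  5 → F
  i=10: P-T = 22 → W
  i=11: Y-J = 15 → P
  i=12: L-G =  5 → F
  i=13: X-Z = 24 → Y
  i=14: V-G = 15 → P
  i=15: X-R =  6 → G
  i=16: E-Z =  5 → F
  i=17: Y-C = 22 → W
  i=18: Z-K = 15 → P
  i=19: I-D =  5 → F
  i=20: C-E = 24 → Y
  i=21: Y-J = 15 → P
  shifts repeat with period 7: PGFWPFY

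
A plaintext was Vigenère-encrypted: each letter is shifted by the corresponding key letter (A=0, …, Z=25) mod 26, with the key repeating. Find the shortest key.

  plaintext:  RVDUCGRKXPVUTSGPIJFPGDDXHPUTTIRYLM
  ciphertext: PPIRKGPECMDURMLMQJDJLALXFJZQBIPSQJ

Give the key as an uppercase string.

  i= 0: P-R = 24 → Y
  i= 1: P-V = 20 → U
  i= 2: I-D =  5 → F
  i= 3: R-U = 23 → X
  i= 4: K-C =  8 → I
  i= 5: G-G =  0 → A
  i= 6: P-R = 24 → Y
  i= 7: E-K = 20 → U
  i= 8: C-X =  5 → F
  i= 9: M-P = 23 → X
  i=10: D-V =  8 → I
  i=11: U-U =  0 → A
  i=12: R-T = 24 → Y
  i=13: M-S = 20 → U
  i=14: L-G =  5 → F
  i=15: M-P = 23 → X
  i=16: Q-I =  8 → I
  i=17: J-J =  0 → A
  i=18: D-F = 24 → Y
  i=19: J-P = 20 → U
  i=20: L-G =  5 → F
  i=21: A-D = 23 → X
  i=22: L-D =  8 → I
  i=23: X-X =  0 → A
  i=24: F-H = 24 → Y
  i=25: J-P = 20 → U
  i=26: Z-U =  5 → F
  i=27: Q-T = 23 → X
  i=28: B-T =  8 → I
  i=29: I-I =  0 → A
  i=30: P-R = 24 → Y
  i=31: S-Y = 20 → U
  i=32: Q-L =  5 → F
  i=33: J-M = 23 → X
  shifts repeat with period 6: YUFXIA

YUFXIA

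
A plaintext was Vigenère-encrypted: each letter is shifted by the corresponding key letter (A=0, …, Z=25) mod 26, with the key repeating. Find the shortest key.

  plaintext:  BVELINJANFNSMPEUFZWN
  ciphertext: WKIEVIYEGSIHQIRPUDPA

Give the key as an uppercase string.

VPETN

  i= 0: W-B = 21 → V
  i= 1: K-V = 15 → P
  i= 2: I-E =  4 → E
  i= 3: E-L = 19 → T
  i= 4: V-I = 13 → N
  i= 5: I-N = 21 → V
  i= 6: Y-J = 15 → P
  i= 7: E-A =  4 → E
  i= 8: G-N = 19 → T
  i= 9: S-F = 13 → N
  i=10: I-N = 21 → V
  i=11: H-S = 15 → P
  i=12: Q-M =  4 → E
  i=13: I-P = 19 → T
  i=14: R-E = 13 → N
  i=15: P-U = 21 → V
  i=16: U-F = 15 → P
  i=17: D-Z =  4 → E
  i=18: P-W = 19 → T
  i=19: A-N = 13 → N
  shifts repeat with period 5: VPETN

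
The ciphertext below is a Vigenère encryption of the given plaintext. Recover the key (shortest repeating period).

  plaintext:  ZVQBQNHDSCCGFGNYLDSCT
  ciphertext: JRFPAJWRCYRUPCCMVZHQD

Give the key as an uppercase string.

  i= 0: J-Z = 10 → K
  i= 1: R-V = 22 → W
  i= 2: F-Q = 15 → P
  i= 3: P-B = 14 → O
  i= 4: A-Q = 10 → K
  i= 5: J-N = 22 → W
  i= 6: W-H = 15 → P
  i= 7: R-D = 14 → O
  i= 8: C-S = 10 → K
  i= 9: Y-C = 22 → W
  i=10: R-C = 15 → P
  i=11: U-G = 14 → O
  i=12: P-F = 10 → K
  i=13: C-G = 22 → W
  i=14: C-N = 15 → P
  i=15: M-Y = 14 → O
  i=16: V-L = 10 → K
  i=17: Z-D = 22 → W
  i=18: H-S = 15 → P
  i=19: Q-C = 14 → O
  i=20: D-T = 10 → K
  shifts repeat with period 4: KWPO

KWPO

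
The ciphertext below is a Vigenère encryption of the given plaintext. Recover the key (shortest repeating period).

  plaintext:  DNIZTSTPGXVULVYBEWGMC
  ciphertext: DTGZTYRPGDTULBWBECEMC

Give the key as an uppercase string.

  i= 0: D-D =  0 → A
  i= 1: T-N =  6 → G
  i= 2: G-I = 24 → Y
  i= 3: Z-Z =  0 → A
  i= 4: T-T =  0 → A
  i= 5: Y-S =  6 → G
  i= 6: R-T = 24 → Y
  i= 7: P-P =  0 → A
  i= 8: G-G =  0 → A
  i= 9: D-X =  6 → G
  i=10: T-V = 24 → Y
  i=11: U-U =  0 → A
  i=12: L-L =  0 → A
  i=13: B-V =  6 → G
  i=14: W-Y = 24 → Y
  i=15: B-B =  0 → A
  i=16: E-E =  0 → A
  i=17: C-W =  6 → G
  i=18: E-G = 24 → Y
  i=19: M-M =  0 → A
  i=20: C-C =  0 → A
  shifts repeat with period 4: AGYA

AGYA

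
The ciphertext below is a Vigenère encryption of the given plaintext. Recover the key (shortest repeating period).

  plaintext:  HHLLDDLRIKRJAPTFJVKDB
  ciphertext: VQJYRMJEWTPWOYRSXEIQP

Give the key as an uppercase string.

OJYN

  i= 0: V-H = 14 → O
  i= 1: Q-H =  9 → J
  i= 2: J-L = 24 → Y
  i= 3: Y-L = 13 → N
  i= 4: R-D = 14 → O
  i= 5: M-D =  9 → J
  i= 6: J-L = 24 → Y
  i= 7: E-R = 13 → N
  i= 8: W-I = 14 → O
  i= 9: T-K =  9 → J
  i=10: P-R = 24 → Y
  i=11: W-J = 13 → N
  i=12: O-A = 14 → O
  i=13: Y-P =  9 → J
  i=14: R-T = 24 → Y
  i=15: S-F = 13 → N
  i=16: X-J = 14 → O
  i=17: E-V =  9 → J
  i=18: I-K = 24 → Y
  i=19: Q-D = 13 → N
  i=20: P-B = 14 → O
  shifts repeat with period 4: OJYN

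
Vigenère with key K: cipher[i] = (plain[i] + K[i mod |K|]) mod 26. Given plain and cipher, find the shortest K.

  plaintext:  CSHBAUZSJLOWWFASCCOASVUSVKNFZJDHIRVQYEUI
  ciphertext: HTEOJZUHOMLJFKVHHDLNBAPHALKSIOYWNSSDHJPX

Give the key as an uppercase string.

FBXNJFVP

  i= 0: H-C =  5 → F
  i= 1: T-S =  1 → B
  i= 2: E-H = 23 → X
  i= 3: O-B = 13 → N
  i= 4: J-A =  9 → J
  i= 5: Z-U =  5 → F
  i= 6: U-Z = 21 → V
  i= 7: H-S = 15 → P
  i= 8: O-J =  5 → F
  i= 9: M-L =  1 → B
  i=10: L-O = 23 → X
  i=11: J-W = 13 → N
  i=12: F-W =  9 → J
  i=13: K-F =  5 → F
  i=14: V-A = 21 → V
  i=15: H-S = 15 → P
  i=16: H-C =  5 → F
  i=17: D-C =  1 → B
  i=18: L-O = 23 → X
  i=19: N-A = 13 → N
  i=20: B-S =  9 → J
  i=21: A-V =  5 → F
  i=22: P-U = 21 → V
  i=23: H-S = 15 → P
  i=24: A-V =  5 → F
  i=25: L-K =  1 → B
  i=26: K-N = 23 → X
  i=27: S-F = 13 → N
  i=28: I-Z =  9 → J
  i=29: O-J =  5 → F
  i=30: Y-D = 21 → V
  i=31: W-H = 15 → P
  i=32: N-I =  5 → F
  i=33: S-R =  1 → B
  i=34: S-V = 23 → X
  i=35: D-Q = 13 → N
  i=36: H-Y =  9 → J
  i=37: J-E =  5 → F
  i=38: P-U = 21 → V
  i=39: X-I = 15 → P
  shifts repeat with period 8: FBXNJFVP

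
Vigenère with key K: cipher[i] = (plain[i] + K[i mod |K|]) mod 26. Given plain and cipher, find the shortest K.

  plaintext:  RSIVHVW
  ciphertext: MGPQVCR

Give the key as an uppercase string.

VOH

  i= 0: M-R = 21 → V
  i= 1: G-S = 14 → O
  i= 2: P-I =  7 → H
  i= 3: Q-V = 21 → V
  i= 4: V-H = 14 → O
  i= 5: C-V =  7 → H
  i= 6: R-W = 21 → V
  shifts repeat with period 3: VOH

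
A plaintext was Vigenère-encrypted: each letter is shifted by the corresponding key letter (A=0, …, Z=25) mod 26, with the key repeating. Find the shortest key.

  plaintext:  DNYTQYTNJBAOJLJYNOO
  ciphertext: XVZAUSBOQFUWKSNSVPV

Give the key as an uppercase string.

UIBHE

  i= 0: X-D = 20 → U
  i= 1: V-N =  8 → I
  i= 2: Z-Y =  1 → B
  i= 3: A-T =  7 → H
  i= 4: U-Q =  4 → E
  i= 5: S-Y = 20 → U
  i= 6: B-T =  8 → I
  i= 7: O-N =  1 → B
  i= 8: Q-J =  7 → H
  i= 9: F-B =  4 → E
  i=10: U-A = 20 → U
  i=11: W-O =  8 → I
  i=12: K-J =  1 → B
  i=13: S-L =  7 → H
  i=14: N-J =  4 → E
  i=15: S-Y = 20 → U
  i=16: V-N =  8 → I
  i=17: P-O =  1 → B
  i=18: V-O =  7 → H
  shifts repeat with period 5: UIBHE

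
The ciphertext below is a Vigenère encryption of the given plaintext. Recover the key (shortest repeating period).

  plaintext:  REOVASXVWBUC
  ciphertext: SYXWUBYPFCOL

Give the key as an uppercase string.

  i= 0: S-R =  1 → B
  i= 1: Y-E = 20 → U
  i= 2: X-O =  9 → J
  i= 3: W-V =  1 → B
  i= 4: U-A = 20 → U
  i= 5: B-S =  9 → J
  i= 6: Y-X =  1 → B
  i= 7: P-V = 20 → U
  i= 8: F-W =  9 → J
  i= 9: C-B =  1 → B
  i=10: O-U = 20 → U
  i=11: L-C =  9 → J
  shifts repeat with period 3: BUJ

BUJ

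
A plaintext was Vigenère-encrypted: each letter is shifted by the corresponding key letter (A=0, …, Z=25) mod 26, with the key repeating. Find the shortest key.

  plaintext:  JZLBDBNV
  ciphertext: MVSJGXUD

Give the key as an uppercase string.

DWHI

  i= 0: M-J =  3 → D
  i= 1: V-Z = 22 → W
  i= 2: S-L =  7 → H
  i= 3: J-B =  8 → I
  i= 4: G-D =  3 → D
  i= 5: X-B = 22 → W
  i= 6: U-N =  7 → H
  i= 7: D-V =  8 → I
  shifts repeat with period 4: DWHI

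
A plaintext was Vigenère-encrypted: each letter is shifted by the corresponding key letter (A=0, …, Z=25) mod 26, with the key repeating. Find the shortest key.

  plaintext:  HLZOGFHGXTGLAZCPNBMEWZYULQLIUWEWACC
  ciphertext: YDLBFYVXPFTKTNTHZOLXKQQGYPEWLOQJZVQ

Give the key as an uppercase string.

  i= 0: Y-H = 17 → R
  i= 1: D-L = 18 → S
  i= 2: L-Z = 12 → M
  i= 3: B-O = 13 → N
  i= 4: F-G = 25 → Z
  i= 5: Y-F = 19 → T
  i= 6: V-H = 14 → O
  i= 7: X-G = 17 → R
  i= 8: P-X = 18 → S
  i= 9: F-T = 12 → M
  i=10: T-G = 13 → N
  i=11: K-L = 25 → Z
  i=12: T-A = 19 → T
  i=13: N-Z = 14 → O
  i=14: T-C = 17 → R
  i=15: H-P = 18 → S
  i=16: Z-N = 12 → M
  i=17: O-B = 13 → N
  i=18: L-M = 25 → Z
  i=19: X-E = 19 → T
  i=20: K-W = 14 → O
  i=21: Q-Z = 17 → R
  i=22: Q-Y = 18 → S
  i=23: G-U = 12 → M
  i=24: Y-L = 13 → N
  i=25: P-Q = 25 → Z
  i=26: E-L = 19 → T
  i=27: W-I = 14 → O
  i=28: L-U = 17 → R
  i=29: O-W = 18 → S
  i=30: Q-E = 12 → M
  i=31: J-W = 13 → N
  i=32: Z-A = 25 → Z
  i=33: V-C = 19 → T
  i=34: Q-C = 14 → O
  shifts repeat with period 7: RSMNZTO

RSMNZTO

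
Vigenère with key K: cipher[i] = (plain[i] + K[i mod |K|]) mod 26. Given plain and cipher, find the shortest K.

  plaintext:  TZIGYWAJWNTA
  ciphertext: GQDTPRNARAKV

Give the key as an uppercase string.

NRV

  i= 0: G-T = 13 → N
  i= 1: Q-Z = 17 → R
  i= 2: D-I = 21 → V
  i= 3: T-G = 13 → N
  i= 4: P-Y = 17 → R
  i= 5: R-W = 21 → V
  i= 6: N-A = 13 → N
  i= 7: A-J = 17 → R
  i= 8: R-W = 21 → V
  i= 9: A-N = 13 → N
  i=10: K-T = 17 → R
  i=11: V-A = 21 → V
  shifts repeat with period 3: NRV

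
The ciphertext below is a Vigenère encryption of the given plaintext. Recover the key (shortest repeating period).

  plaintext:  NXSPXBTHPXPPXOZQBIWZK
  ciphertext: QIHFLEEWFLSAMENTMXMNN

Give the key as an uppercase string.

  i= 0: Q-N =  3 → D
  i= 1: I-X = 11 → L
  i= 2: H-S = 15 → P
  i= 3: F-P = 16 → Q
  i= 4: L-X = 14 → O
  i= 5: E-B =  3 → D
  i= 6: E-T = 11 → L
  i= 7: W-H = 15 → P
  i= 8: F-P = 16 → Q
  i= 9: L-X = 14 → O
  i=10: S-P =  3 → D
  i=11: A-P = 11 → L
  i=12: M-X = 15 → P
  i=13: E-O = 16 → Q
  i=14: N-Z = 14 → O
  i=15: T-Q =  3 → D
  i=16: M-B = 11 → L
  i=17: X-I = 15 → P
  i=18: M-W = 16 → Q
  i=19: N-Z = 14 → O
  i=20: N-K =  3 → D
  shifts repeat with period 5: DLPQO

DLPQO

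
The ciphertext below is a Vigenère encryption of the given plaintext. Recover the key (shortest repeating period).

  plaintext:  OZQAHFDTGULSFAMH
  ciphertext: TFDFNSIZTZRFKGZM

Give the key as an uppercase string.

  i= 0: T-O =  5 → F
  i= 1: F-Z =  6 → G
  i= 2: D-Q = 13 → N
  i= 3: F-A =  5 → F
  i= 4: N-H =  6 → G
  i= 5: S-F = 13 → N
  i= 6: I-D =  5 → F
  i= 7: Z-T =  6 → G
  i= 8: T-G = 13 → N
  i= 9: Z-U =  5 → F
  i=10: R-L =  6 → G
  i=11: F-S = 13 → N
  i=12: K-F =  5 → F
  i=13: G-A =  6 → G
  i=14: Z-M = 13 → N
  i=15: M-H =  5 → F
  shifts repeat with period 3: FGN

FGN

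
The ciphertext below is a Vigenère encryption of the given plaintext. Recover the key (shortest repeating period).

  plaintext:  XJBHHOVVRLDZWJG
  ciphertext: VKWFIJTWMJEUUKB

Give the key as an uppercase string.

YBV

  i= 0: V-X = 24 → Y
  i= 1: K-J =  1 → B
  i= 2: W-B = 21 → V
  i= 3: F-H = 24 → Y
  i= 4: I-H =  1 → B
  i= 5: J-O = 21 → V
  i= 6: T-V = 24 → Y
  i= 7: W-V =  1 → B
  i= 8: M-R = 21 → V
  i= 9: J-L = 24 → Y
  i=10: E-D =  1 → B
  i=11: U-Z = 21 → V
  i=12: U-W = 24 → Y
  i=13: K-J =  1 → B
  i=14: B-G = 21 → V
  shifts repeat with period 3: YBV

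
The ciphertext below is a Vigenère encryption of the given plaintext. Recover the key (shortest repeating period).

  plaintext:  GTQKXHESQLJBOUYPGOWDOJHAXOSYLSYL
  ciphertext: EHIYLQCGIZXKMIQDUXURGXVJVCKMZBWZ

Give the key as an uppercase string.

  i= 0: E-G = 24 → Y
  i= 1: H-T = 14 → O
  i= 2: I-Q = 18 → S
  i= 3: Y-K = 14 → O
  i= 4: L-X = 14 → O
  i= 5: Q-H =  9 → J
  i= 6: C-E = 24 → Y
  i= 7: G-S = 14 → O
  i= 8: I-Q = 18 → S
  i= 9: Z-L = 14 → O
  i=10: X-J = 14 → O
  i=11: K-B =  9 → J
  i=12: M-O = 24 → Y
  i=13: I-U = 14 → O
  i=14: Q-Y = 18 → S
  i=15: D-P = 14 → O
  i=16: U-G = 14 → O
  i=17: X-O =  9 → J
  i=18: U-W = 24 → Y
  i=19: R-D = 14 → O
  i=20: G-O = 18 → S
  i=21: X-J = 14 → O
  i=22: V-H = 14 → O
  i=23: J-A =  9 → J
  i=24: V-X = 24 → Y
  i=25: C-O = 14 → O
  i=26: K-S = 18 → S
  i=27: M-Y = 14 → O
  i=28: Z-L = 14 → O
  i=29: B-S =  9 → J
  i=30: W-Y = 24 → Y
  i=31: Z-L = 14 → O
  shifts repeat with period 6: YOSOOJ

YOSOOJ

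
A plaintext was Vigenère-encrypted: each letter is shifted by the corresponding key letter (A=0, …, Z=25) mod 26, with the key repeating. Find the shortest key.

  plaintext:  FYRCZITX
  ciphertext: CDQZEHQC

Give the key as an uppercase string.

XFZ

  i= 0: C-F = 23 → X
  i= 1: D-Y =  5 → F
  i= 2: Q-R = 25 → Z
  i= 3: Z-C = 23 → X
  i= 4: E-Z =  5 → F
  i= 5: H-I = 25 → Z
  i= 6: Q-T = 23 → X
  i= 7: C-X =  5 → F
  shifts repeat with period 3: XFZ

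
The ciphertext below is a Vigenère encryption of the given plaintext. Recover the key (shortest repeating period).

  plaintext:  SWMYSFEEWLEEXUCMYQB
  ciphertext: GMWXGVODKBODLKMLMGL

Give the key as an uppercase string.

  i= 0: G-S = 14 → O
  i= 1: M-W = 16 → Q
  i= 2: W-M = 10 → K
  i= 3: X-Y = 25 → Z
  i= 4: G-S = 14 → O
  i= 5: V-F = 16 → Q
  i= 6: O-E = 10 → K
  i= 7: D-E = 25 → Z
  i= 8: K-W = 14 → O
  i= 9: B-L = 16 → Q
  i=10: O-E = 10 → K
  i=11: D-E = 25 → Z
  i=12: L-X = 14 → O
  i=13: K-U = 16 → Q
  i=14: M-C = 10 → K
  i=15: L-M = 25 → Z
  i=16: M-Y = 14 → O
  i=17: G-Q = 16 → Q
  i=18: L-B = 10 → K
  shifts repeat with period 4: OQKZ

OQKZ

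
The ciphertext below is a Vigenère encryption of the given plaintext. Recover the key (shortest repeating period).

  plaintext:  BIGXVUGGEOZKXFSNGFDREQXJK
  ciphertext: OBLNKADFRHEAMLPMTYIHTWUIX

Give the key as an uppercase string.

NTFQPGXZ

  i= 0: O-B = 13 → N
  i= 1: B-I = 19 → T
  i= 2: L-G =  5 → F
  i= 3: N-X = 16 → Q
  i= 4: K-V = 15 → P
  i= 5: A-U =  6 → G
  i= 6: D-G = 23 → X
  i= 7: F-G = 25 → Z
  i= 8: R-E = 13 → N
  i= 9: H-O = 19 → T
  i=10: E-Z =  5 → F
  i=11: A-K = 16 → Q
  i=12: M-X = 15 → P
  i=13: L-F =  6 → G
  i=14: P-S = 23 → X
  i=15: M-N = 25 → Z
  i=16: T-G = 13 → N
  i=17: Y-F = 19 → T
  i=18: I-D =  5 → F
  i=19: H-R = 16 → Q
  i=20: T-E = 15 → P
  i=21: W-Q =  6 → G
  i=22: U-X = 23 → X
  i=23: I-J = 25 → Z
  i=24: X-K = 13 → N
  shifts repeat with period 8: NTFQPGXZ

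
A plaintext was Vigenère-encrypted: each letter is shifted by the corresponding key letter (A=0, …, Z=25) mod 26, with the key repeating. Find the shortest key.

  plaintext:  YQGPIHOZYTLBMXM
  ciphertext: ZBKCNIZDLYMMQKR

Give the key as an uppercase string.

  i= 0: Z-Y =  1 → B
  i= 1: B-Q = 11 → L
  i= 2: K-G =  4 → E
  i= 3: C-P = 13 → N
  i= 4: N-I =  5 → F
  i= 5: I-H =  1 → B
  i= 6: Z-O = 11 → L
  i= 7: D-Z =  4 → E
  i= 8: L-Y = 13 → N
  i= 9: Y-T =  5 → F
  i=10: M-L =  1 → B
  i=11: M-B = 11 → L
  i=12: Q-M =  4 → E
  i=13: K-X = 13 → N
  i=14: R-M =  5 → F
  shifts repeat with period 5: BLENF

BLENF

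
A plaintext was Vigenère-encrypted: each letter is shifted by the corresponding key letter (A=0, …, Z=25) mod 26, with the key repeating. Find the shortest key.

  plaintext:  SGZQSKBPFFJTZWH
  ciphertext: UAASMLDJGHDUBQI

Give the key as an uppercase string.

CUB

  i= 0: U-S =  2 → C
  i= 1: A-G = 20 → U
  i= 2: A-Z =  1 → B
  i= 3: S-Q =  2 → C
  i= 4: M-S = 20 → U
  i= 5: L-K =  1 → B
  i= 6: D-B =  2 → C
  i= 7: J-P = 20 → U
  i= 8: G-F =  1 → B
  i= 9: H-F =  2 → C
  i=10: D-J = 20 → U
  i=11: U-T =  1 → B
  i=12: B-Z =  2 → C
  i=13: Q-W = 20 → U
  i=14: I-H =  1 → B
  shifts repeat with period 3: CUB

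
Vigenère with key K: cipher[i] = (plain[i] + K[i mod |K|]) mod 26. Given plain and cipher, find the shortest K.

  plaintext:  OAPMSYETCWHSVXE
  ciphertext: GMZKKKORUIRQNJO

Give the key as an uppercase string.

  i= 0: G-O = 18 → S
  i= 1: M-A = 12 → M
  i= 2: Z-P = 10 → K
  i= 3: K-M = 24 → Y
  i= 4: K-S = 18 → S
  i= 5: K-Y = 12 → M
  i= 6: O-E = 10 → K
  i= 7: R-T = 24 → Y
  i= 8: U-C = 18 → S
  i= 9: I-W = 12 → M
  i=10: R-H = 10 → K
  i=11: Q-S = 24 → Y
  i=12: N-V = 18 → S
  i=13: J-X = 12 → M
  i=14: O-E = 10 → K
  shifts repeat with period 4: SMKY

SMKY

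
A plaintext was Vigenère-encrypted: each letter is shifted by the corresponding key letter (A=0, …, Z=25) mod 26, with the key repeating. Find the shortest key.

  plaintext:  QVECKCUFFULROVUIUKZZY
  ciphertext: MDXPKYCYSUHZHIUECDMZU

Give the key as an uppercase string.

WITNA

  i= 0: M-Q = 22 → W
  i= 1: D-V =  8 → I
  i= 2: X-E = 19 → T
  i= 3: P-C = 13 → N
  i= 4: K-K =  0 → A
  i= 5: Y-C = 22 → W
  i= 6: C-U =  8 → I
  i= 7: Y-F = 19 → T
  i= 8: S-F = 13 → N
  i= 9: U-U =  0 → A
  i=10: H-L = 22 → W
  i=11: Z-R =  8 → I
  i=12: H-O = 19 → T
  i=13: I-V = 13 → N
  i=14: U-U =  0 → A
  i=15: E-I = 22 → W
  i=16: C-U =  8 → I
  i=17: D-K = 19 → T
  i=18: M-Z = 13 → N
  i=19: Z-Z =  0 → A
  i=20: U-Y = 22 → W
  shifts repeat with period 5: WITNA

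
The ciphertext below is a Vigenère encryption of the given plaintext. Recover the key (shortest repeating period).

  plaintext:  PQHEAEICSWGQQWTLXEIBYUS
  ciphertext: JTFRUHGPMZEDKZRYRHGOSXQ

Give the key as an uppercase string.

  i= 0: J-P = 20 → U
  i= 1: T-Q =  3 → D
  i= 2: F-H = 24 → Y
  i= 3: R-E = 13 → N
  i= 4: U-A = 20 → U
  i= 5: H-E =  3 → D
  i= 6: G-I = 24 → Y
  i= 7: P-C = 13 → N
  i= 8: M-S = 20 → U
  i= 9: Z-W =  3 → D
  i=10: E-G = 24 → Y
  i=11: D-Q = 13 → N
  i=12: K-Q = 20 → U
  i=13: Z-W =  3 → D
  i=14: R-T = 24 → Y
  i=15: Y-L = 13 → N
  i=16: R-X = 20 → U
  i=17: H-E =  3 → D
  i=18: G-I = 24 → Y
  i=19: O-B = 13 → N
  i=20: S-Y = 20 → U
  i=21: X-U =  3 → D
  i=22: Q-S = 24 → Y
  shifts repeat with period 4: UDYN

UDYN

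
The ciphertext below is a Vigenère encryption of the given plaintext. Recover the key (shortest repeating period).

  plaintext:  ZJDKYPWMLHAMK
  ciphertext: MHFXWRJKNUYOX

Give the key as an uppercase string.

  i= 0: M-Z = 13 → N
  i= 1: H-J = 24 → Y
  i= 2: F-D =  2 → C
  i= 3: X-K = 13 → N
  i= 4: W-Y = 24 → Y
  i= 5: R-P =  2 → C
  i= 6: J-W = 13 → N
  i= 7: K-M = 24 → Y
  i= 8: N-L =  2 → C
  i= 9: U-H = 13 → N
  i=10: Y-A = 24 → Y
  i=11: O-M =  2 → C
  i=12: X-K = 13 → N
  shifts repeat with period 3: NYC

NYC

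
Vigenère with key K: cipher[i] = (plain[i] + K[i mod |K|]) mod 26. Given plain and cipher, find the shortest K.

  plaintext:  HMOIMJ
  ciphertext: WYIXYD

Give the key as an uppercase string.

PMU

  i= 0: W-H = 15 → P
  i= 1: Y-M = 12 → M
  i= 2: I-O = 20 → U
  i= 3: X-I = 15 → P
  i= 4: Y-M = 12 → M
  i= 5: D-J = 20 → U
  shifts repeat with period 3: PMU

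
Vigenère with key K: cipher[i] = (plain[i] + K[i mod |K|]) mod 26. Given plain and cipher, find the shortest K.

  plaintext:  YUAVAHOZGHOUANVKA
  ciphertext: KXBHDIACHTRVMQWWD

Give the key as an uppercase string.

MDB

  i= 0: K-Y = 12 → M
  i= 1: X-U =  3 → D
  i= 2: B-A =  1 → B
  i= 3: H-V = 12 → M
  i= 4: D-A =  3 → D
  i= 5: I-H =  1 → B
  i= 6: A-O = 12 → M
  i= 7: C-Z =  3 → D
  i= 8: H-G =  1 → B
  i= 9: T-H = 12 → M
  i=10: R-O =  3 → D
  i=11: V-U =  1 → B
  i=12: M-A = 12 → M
  i=13: Q-N =  3 → D
  i=14: W-V =  1 → B
  i=15: W-K = 12 → M
  i=16: D-A =  3 → D
  shifts repeat with period 3: MDB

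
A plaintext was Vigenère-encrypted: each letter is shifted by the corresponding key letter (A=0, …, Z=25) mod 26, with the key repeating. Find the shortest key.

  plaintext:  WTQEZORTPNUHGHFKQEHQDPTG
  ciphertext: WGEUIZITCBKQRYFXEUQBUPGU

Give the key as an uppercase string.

ANOQJLR

  i= 0: W-W =  0 → A
  i= 1: G-T = 13 → N
  i= 2: E-Q = 14 → O
  i= 3: U-E = 16 → Q
  i= 4: I-Z =  9 → J
  i= 5: Z-O = 11 → L
  i= 6: I-R = 17 → R
  i= 7: T-T =  0 → A
  i= 8: C-P = 13 → N
  i= 9: B-N = 14 → O
  i=10: K-U = 16 → Q
  i=11: Q-H =  9 → J
  i=12: R-G = 11 → L
  i=13: Y-H = 17 → R
  i=14: F-F =  0 → A
  i=15: X-K = 13 → N
  i=16: E-Q = 14 → O
  i=17: U-E = 16 → Q
  i=18: Q-H =  9 → J
  i=19: B-Q = 11 → L
  i=20: U-D = 17 → R
  i=21: P-P =  0 → A
  i=22: G-T = 13 → N
  i=23: U-G = 14 → O
  shifts repeat with period 7: ANOQJLR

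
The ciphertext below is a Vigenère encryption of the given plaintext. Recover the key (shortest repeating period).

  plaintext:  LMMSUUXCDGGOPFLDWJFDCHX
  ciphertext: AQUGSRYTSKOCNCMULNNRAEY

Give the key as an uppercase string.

PEIOYXBR

  i= 0: A-L = 15 → P
  i= 1: Q-M =  4 → E
  i= 2: U-M =  8 → I
  i= 3: G-S = 14 → O
  i= 4: S-U = 24 → Y
  i= 5: R-U = 23 → X
  i= 6: Y-X =  1 → B
  i= 7: T-C = 17 → R
  i= 8: S-D = 15 → P
  i= 9: K-G =  4 → E
  i=10: O-G =  8 → I
  i=11: C-O = 14 → O
  i=12: N-P = 24 → Y
  i=13: C-F = 23 → X
  i=14: M-L =  1 → B
  i=15: U-D = 17 → R
  i=16: L-W = 15 → P
  i=17: N-J =  4 → E
  i=18: N-F =  8 → I
  i=19: R-D = 14 → O
  i=20: A-C = 24 → Y
  i=21: E-H = 23 → X
  i=22: Y-X =  1 → B
  shifts repeat with period 8: PEIOYXBR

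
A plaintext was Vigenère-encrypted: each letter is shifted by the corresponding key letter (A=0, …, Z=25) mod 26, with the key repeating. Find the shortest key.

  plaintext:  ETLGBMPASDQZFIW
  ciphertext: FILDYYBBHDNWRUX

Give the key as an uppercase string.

BPAXXMM

  i= 0: F-E =  1 → B
  i= 1: I-T = 15 → P
  i= 2: L-L =  0 → A
  i= 3: D-G = 23 → X
  i= 4: Y-B = 23 → X
  i= 5: Y-M = 12 → M
  i= 6: B-P = 12 → M
  i= 7: B-A =  1 → B
  i= 8: H-S = 15 → P
  i= 9: D-D =  0 → A
  i=10: N-Q = 23 → X
  i=11: W-Z = 23 → X
  i=12: R-F = 12 → M
  i=13: U-I = 12 → M
  i=14: X-W =  1 → B
  shifts repeat with period 7: BPAXXMM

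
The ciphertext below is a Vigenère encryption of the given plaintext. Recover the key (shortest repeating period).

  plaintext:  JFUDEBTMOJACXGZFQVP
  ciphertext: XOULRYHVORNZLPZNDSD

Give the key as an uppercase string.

OJAINX

  i= 0: X-J = 14 → O
  i= 1: O-F =  9 → J
  i= 2: U-U =  0 → A
  i= 3: L-D =  8 → I
  i= 4: R-E = 13 → N
  i= 5: Y-B = 23 → X
  i= 6: H-T = 14 → O
  i= 7: V-M =  9 → J
  i= 8: O-O =  0 → A
  i= 9: R-J =  8 → I
  i=10: N-A = 13 → N
  i=11: Z-C = 23 → X
  i=12: L-X = 14 → O
  i=13: P-G =  9 → J
  i=14: Z-Z =  0 → A
  i=15: N-F =  8 → I
  i=16: D-Q = 13 → N
  i=17: S-V = 23 → X
  i=18: D-P = 14 → O
  shifts repeat with period 6: OJAINX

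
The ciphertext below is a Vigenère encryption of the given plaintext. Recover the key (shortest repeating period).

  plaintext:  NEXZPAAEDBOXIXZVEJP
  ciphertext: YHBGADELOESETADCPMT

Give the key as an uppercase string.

LDEH

  i= 0: Y-N = 11 → L
  i= 1: H-E =  3 → D
  i= 2: B-X =  4 → E
  i= 3: G-Z =  7 → H
  i= 4: A-P = 11 → L
  i= 5: D-A =  3 → D
  i= 6: E-A =  4 → E
  i= 7: L-E =  7 → H
  i= 8: O-D = 11 → L
  i= 9: E-B =  3 → D
  i=10: S-O =  4 → E
  i=11: E-X =  7 → H
  i=12: T-I = 11 → L
  i=13: A-X =  3 → D
  i=14: D-Z =  4 → E
  i=15: C-V =  7 → H
  i=16: P-E = 11 → L
  i=17: M-J =  3 → D
  i=18: T-P =  4 → E
  shifts repeat with period 4: LDEH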